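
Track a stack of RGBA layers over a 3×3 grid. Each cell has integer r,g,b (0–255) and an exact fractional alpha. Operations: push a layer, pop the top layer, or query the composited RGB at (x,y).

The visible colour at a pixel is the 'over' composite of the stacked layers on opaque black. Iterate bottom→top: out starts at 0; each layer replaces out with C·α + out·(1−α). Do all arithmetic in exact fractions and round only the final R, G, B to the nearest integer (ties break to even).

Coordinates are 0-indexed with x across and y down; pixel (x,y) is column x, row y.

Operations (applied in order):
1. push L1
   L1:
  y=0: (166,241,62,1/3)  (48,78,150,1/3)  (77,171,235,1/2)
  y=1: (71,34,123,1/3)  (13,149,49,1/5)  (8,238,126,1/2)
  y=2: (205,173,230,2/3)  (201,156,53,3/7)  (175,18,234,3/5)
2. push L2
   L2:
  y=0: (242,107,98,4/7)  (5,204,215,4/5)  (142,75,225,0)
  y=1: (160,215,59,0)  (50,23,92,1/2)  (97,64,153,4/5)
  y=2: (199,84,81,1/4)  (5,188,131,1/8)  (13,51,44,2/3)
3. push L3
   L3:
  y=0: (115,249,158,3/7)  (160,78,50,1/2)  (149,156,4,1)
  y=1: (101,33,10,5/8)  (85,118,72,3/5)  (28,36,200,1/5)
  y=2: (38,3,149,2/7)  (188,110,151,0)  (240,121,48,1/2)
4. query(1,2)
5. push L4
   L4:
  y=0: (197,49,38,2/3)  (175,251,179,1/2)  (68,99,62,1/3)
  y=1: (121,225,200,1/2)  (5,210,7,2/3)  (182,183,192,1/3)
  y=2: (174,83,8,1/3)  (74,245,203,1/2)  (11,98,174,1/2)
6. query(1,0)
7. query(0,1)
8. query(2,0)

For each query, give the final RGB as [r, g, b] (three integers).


at x=1,y=2 over L1,L2,L3:
+L1 (α=3/7) → [603/7, 468/7, 159/7]
+L2 (α=1/8) → [76, 82, 145/4]
+L3 (α=0) → [76, 82, 145/4]
= [76, 82, 36]

query (1,0) [L1,L2,L3,L4] — begin 0,0,0
+L1 (α=1/3) → [16, 26, 50]
+L2 (α=4/5) → [36/5, 842/5, 182]
+L3 (α=1/2) → [418/5, 616/5, 116]
+L4 (α=1/2) → [1293/10, 1871/10, 295/2]
= [129, 187, 148]

(0,1) stack=L1,L2,L3,L4; from [0,0,0]:
after L1 α=1/3: [71/3, 34/3, 41]
after L2 α=0: [71/3, 34/3, 41]
after L3 α=5/8: [72, 199/8, 173/8]
after L4 α=1/2: [193/2, 1999/16, 1773/16]
→ [96, 125, 111]

(2,0) stack=L1,L2,L3,L4; from [0,0,0]:
after L1 α=1/2: [77/2, 171/2, 235/2]
after L2 α=0: [77/2, 171/2, 235/2]
after L3 α=1: [149, 156, 4]
after L4 α=1/3: [122, 137, 70/3]
= [122, 137, 23]


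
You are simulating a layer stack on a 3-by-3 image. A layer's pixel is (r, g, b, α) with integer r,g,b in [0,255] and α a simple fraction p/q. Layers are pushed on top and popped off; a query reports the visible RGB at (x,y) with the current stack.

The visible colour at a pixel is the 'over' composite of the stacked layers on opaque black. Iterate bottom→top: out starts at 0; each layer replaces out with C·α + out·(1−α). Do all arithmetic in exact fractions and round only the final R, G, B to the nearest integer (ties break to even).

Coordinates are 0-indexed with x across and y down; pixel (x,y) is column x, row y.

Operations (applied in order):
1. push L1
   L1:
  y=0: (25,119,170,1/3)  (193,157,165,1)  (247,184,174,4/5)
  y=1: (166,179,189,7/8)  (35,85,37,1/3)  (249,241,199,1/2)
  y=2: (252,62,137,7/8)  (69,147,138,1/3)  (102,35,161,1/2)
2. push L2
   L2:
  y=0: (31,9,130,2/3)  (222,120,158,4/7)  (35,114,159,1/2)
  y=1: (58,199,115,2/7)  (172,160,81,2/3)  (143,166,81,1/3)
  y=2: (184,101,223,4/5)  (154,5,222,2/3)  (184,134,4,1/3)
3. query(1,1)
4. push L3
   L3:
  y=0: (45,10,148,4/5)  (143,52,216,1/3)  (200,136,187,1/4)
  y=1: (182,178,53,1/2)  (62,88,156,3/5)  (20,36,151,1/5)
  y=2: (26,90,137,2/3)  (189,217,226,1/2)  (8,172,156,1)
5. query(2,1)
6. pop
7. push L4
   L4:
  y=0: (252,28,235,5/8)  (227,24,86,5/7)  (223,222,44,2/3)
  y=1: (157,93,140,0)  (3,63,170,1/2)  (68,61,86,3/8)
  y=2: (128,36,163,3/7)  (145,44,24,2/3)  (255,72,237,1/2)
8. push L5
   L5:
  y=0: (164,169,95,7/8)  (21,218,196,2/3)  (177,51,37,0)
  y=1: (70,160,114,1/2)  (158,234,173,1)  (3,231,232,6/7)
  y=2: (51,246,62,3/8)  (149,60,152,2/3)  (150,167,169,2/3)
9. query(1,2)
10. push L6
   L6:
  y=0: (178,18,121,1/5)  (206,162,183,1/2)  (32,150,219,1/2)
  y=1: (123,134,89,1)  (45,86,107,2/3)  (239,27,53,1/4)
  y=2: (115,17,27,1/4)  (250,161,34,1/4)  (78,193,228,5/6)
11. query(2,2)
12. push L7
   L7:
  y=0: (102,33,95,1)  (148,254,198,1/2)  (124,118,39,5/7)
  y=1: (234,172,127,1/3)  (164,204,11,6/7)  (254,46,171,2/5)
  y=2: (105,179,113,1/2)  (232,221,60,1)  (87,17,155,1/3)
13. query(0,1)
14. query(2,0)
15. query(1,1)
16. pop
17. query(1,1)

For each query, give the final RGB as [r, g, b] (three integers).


query (1,1) [L1,L2] — begin 0,0,0
+L1 (α=1/3) → [35/3, 85/3, 37/3]
+L2 (α=2/3) → [1067/9, 1045/9, 523/9]
= [119, 116, 58]

(2,1) stack=L1,L2,L3; from [0,0,0]:
after L1 α=1/2: [249/2, 241/2, 199/2]
after L2 α=1/3: [392/3, 407/3, 280/3]
after L3 α=1/5: [1628/15, 1736/15, 1573/15]
= [109, 116, 105]

query (1,2) [L1,L2,L4,L5] — begin 0,0,0
+L1 (α=1/3) → [23, 49, 46]
+L2 (α=2/3) → [331/3, 59/3, 490/3]
+L4 (α=2/3) → [1201/9, 323/9, 634/9]
+L5 (α=2/3) → [3883/27, 1403/27, 3370/27]
→ [144, 52, 125]

query (2,2) [L1,L2,L4,L5,L6] — begin 0,0,0
L1 α=1/2: [51, 35/2, 161/2]
L2 α=1/3: [286/3, 169/3, 55]
L4 α=1/2: [1051/6, 385/6, 146]
L5 α=2/3: [2851/18, 2389/18, 484/3]
L6 α=5/6: [9871/108, 19759/108, 1952/9]
rounded: [91, 183, 217]

query (0,1) [L1,L2,L4,L5,L6,L7] — begin 0,0,0
L1 α=7/8: [581/4, 1253/8, 1323/8]
L2 α=2/7: [3369/28, 9449/56, 8455/56]
L4 α=0: [3369/28, 9449/56, 8455/56]
L5 α=1/2: [5329/56, 18409/112, 14839/112]
L6 α=1: [123, 134, 89]
L7 α=1/3: [160, 440/3, 305/3]
= [160, 147, 102]

query (2,0) [L1,L2,L4,L5,L6,L7] — begin 0,0,0
L1 α=4/5: [988/5, 736/5, 696/5]
L2 α=1/2: [1163/10, 653/5, 1491/10]
L4 α=2/3: [5623/30, 2873/15, 2371/30]
L5 α=0: [5623/30, 2873/15, 2371/30]
L6 α=1/2: [6583/60, 5123/30, 8941/60]
L7 α=5/7: [25183/210, 13973/105, 2113/30]
→ [120, 133, 70]

at x=1,y=1 over L1,L2,L4,L5,L6,L7:
L1 α=1/3: [35/3, 85/3, 37/3]
L2 α=2/3: [1067/9, 1045/9, 523/9]
L4 α=1/2: [547/9, 806/9, 2053/18]
L5 α=1: [158, 234, 173]
L6 α=2/3: [248/3, 406/3, 129]
L7 α=6/7: [3200/21, 4078/21, 195/7]
→ [152, 194, 28]

query (1,1) [L1,L2,L4,L5,L6] — begin 0,0,0
after L1 α=1/3: [35/3, 85/3, 37/3]
after L2 α=2/3: [1067/9, 1045/9, 523/9]
after L4 α=1/2: [547/9, 806/9, 2053/18]
after L5 α=1: [158, 234, 173]
after L6 α=2/3: [248/3, 406/3, 129]
→ [83, 135, 129]


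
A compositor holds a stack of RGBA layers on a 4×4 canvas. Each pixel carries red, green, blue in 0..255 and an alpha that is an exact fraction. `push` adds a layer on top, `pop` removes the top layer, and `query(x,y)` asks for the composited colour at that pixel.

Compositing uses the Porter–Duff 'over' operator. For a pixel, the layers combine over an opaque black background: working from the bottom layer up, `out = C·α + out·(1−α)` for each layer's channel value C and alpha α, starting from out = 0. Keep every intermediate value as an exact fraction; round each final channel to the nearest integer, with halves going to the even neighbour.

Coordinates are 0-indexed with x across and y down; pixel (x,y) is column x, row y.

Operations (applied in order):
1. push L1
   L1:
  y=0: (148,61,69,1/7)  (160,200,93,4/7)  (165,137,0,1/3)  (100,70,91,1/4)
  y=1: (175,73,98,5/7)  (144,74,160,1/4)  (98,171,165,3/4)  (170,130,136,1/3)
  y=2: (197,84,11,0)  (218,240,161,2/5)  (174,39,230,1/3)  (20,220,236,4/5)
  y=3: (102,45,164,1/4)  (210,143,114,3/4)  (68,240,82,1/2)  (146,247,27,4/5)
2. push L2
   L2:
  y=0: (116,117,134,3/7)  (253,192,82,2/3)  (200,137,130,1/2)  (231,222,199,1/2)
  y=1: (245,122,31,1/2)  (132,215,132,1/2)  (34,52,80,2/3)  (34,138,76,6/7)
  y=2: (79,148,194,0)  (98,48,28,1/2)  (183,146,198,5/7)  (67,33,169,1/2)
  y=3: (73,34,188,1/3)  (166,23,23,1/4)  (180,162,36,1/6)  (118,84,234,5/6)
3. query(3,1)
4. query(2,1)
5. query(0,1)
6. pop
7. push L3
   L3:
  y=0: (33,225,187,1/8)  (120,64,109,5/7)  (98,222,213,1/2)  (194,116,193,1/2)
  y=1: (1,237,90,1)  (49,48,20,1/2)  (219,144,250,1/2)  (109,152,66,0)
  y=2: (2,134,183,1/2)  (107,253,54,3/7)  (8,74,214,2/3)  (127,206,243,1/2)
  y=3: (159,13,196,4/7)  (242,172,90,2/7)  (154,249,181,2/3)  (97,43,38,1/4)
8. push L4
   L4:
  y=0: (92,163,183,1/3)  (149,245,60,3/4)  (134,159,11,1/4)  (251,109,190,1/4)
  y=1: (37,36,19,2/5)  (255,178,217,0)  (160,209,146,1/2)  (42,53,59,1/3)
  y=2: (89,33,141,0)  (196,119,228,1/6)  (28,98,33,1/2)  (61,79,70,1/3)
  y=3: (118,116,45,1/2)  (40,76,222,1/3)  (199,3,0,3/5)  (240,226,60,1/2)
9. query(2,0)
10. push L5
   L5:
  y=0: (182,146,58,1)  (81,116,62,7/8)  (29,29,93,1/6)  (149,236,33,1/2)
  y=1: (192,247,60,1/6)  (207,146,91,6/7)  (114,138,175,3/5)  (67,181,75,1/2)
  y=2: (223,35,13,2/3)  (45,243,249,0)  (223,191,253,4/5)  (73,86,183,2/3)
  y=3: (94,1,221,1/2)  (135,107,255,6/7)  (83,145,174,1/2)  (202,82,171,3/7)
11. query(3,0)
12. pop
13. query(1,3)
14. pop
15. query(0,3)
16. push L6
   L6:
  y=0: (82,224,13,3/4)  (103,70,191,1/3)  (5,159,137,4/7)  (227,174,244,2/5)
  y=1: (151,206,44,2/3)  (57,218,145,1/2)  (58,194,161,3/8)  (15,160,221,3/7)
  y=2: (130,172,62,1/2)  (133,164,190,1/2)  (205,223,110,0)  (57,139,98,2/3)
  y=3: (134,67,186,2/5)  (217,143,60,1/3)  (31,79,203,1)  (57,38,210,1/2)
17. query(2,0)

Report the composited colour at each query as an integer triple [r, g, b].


(3,1) stack=L1,L2; from [0,0,0]:
after L1 α=1/3: [170/3, 130/3, 136/3]
after L2 α=6/7: [782/21, 2614/21, 1504/21]
= [37, 124, 72]

at x=2,y=1 over L1,L2:
+L1 (α=3/4) → [147/2, 513/4, 495/4]
+L2 (α=2/3) → [283/6, 929/12, 1135/12]
→ [47, 77, 95]

query (0,1) [L1,L2] — begin 0,0,0
after L1 α=5/7: [125, 365/7, 70]
after L2 α=1/2: [185, 1219/14, 101/2]
→ [185, 87, 50]

at x=2,y=0 over L1,L3,L4:
+L1 (α=1/3) → [55, 137/3, 0]
+L3 (α=1/2) → [153/2, 803/6, 213/2]
+L4 (α=1/4) → [727/8, 1121/8, 661/8]
rounded: [91, 140, 83]

(3,0) stack=L1,L3,L4,L5; from [0,0,0]:
after L1 α=1/4: [25, 35/2, 91/4]
after L3 α=1/2: [219/2, 267/4, 863/8]
after L4 α=1/4: [1159/8, 1237/16, 4109/32]
after L5 α=1/2: [2351/16, 5013/32, 5165/64]
rounded: [147, 157, 81]

query (1,3) [L1,L3,L4] — begin 0,0,0
+L1 (α=3/4) → [315/2, 429/4, 171/2]
+L3 (α=2/7) → [2543/14, 503/4, 1215/14]
+L4 (α=1/3) → [941/7, 655/6, 923/7]
= [134, 109, 132]

at x=0,y=3 over L1,L3:
+L1 (α=1/4) → [51/2, 45/4, 41]
+L3 (α=4/7) → [1425/14, 49/4, 907/7]
→ [102, 12, 130]

query (2,0) [L1,L3,L6] — begin 0,0,0
+L1 (α=1/3) → [55, 137/3, 0]
+L3 (α=1/2) → [153/2, 803/6, 213/2]
+L6 (α=4/7) → [499/14, 2075/14, 1735/14]
rounded: [36, 148, 124]


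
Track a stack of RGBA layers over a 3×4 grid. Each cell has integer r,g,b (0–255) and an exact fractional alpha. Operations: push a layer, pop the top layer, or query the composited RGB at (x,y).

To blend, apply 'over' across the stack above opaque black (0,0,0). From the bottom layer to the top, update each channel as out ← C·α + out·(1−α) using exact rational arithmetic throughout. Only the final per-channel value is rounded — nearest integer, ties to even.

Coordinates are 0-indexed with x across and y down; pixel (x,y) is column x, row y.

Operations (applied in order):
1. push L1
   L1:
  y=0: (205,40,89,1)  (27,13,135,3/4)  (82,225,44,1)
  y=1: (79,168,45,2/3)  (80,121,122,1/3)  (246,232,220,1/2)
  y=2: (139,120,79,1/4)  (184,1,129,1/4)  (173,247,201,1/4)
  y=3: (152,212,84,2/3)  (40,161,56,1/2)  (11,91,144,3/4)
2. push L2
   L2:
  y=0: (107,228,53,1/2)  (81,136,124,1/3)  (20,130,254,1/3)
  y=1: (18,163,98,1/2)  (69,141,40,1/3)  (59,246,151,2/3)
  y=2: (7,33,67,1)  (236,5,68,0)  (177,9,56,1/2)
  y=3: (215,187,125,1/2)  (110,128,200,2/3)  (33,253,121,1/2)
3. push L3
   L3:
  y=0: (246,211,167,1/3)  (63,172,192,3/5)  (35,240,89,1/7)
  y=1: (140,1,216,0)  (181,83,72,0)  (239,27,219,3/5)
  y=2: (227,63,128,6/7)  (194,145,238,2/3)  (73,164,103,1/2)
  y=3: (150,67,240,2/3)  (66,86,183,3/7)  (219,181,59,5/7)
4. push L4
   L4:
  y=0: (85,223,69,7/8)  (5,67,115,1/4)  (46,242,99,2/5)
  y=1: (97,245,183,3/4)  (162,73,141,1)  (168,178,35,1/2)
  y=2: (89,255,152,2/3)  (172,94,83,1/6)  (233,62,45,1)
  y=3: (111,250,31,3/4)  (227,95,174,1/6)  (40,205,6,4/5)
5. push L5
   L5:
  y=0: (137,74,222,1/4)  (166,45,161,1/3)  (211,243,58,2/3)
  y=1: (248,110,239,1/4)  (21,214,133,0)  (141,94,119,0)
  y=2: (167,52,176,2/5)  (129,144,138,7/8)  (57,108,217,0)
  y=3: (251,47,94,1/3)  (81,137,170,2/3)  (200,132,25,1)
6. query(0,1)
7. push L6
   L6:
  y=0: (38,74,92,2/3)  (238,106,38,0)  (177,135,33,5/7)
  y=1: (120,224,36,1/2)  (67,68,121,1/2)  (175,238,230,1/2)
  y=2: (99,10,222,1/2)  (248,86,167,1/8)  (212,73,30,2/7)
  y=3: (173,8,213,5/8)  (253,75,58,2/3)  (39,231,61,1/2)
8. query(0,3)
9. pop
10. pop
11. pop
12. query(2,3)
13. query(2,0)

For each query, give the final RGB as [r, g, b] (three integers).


(0,1) stack=L1,L2,L3,L4,L5; from [0,0,0]:
after L1 α=2/3: [158/3, 112, 30]
after L2 α=1/2: [106/3, 275/2, 64]
after L3 α=0: [106/3, 275/2, 64]
after L4 α=3/4: [979/12, 1745/8, 613/4]
after L5 α=1/4: [1971/16, 6115/32, 2795/16]
= [123, 191, 175]

(0,3) stack=L1,L2,L3,L4,L5,L6; from [0,0,0]:
L1 α=2/3: [304/3, 424/3, 56]
L2 α=1/2: [949/6, 985/6, 181/2]
L3 α=2/3: [2749/18, 1789/18, 1141/6]
L4 α=3/4: [8743/72, 15289/72, 1699/24]
L5 α=1/3: [17779/108, 16981/108, 2827/36]
L6 α=5/8: [48919/288, 18421/288, 15607/96]
rounded: [170, 64, 163]

(2,3) stack=L1,L2,L3; from [0,0,0]:
+L1 (α=3/4) → [33/4, 273/4, 108]
+L2 (α=1/2) → [165/8, 1285/8, 229/2]
+L3 (α=5/7) → [4545/28, 4905/28, 524/7]
rounded: [162, 175, 75]

query (2,0) [L1,L2,L3] — begin 0,0,0
L1 α=1: [82, 225, 44]
L2 α=1/3: [184/3, 580/3, 114]
L3 α=1/7: [403/7, 200, 773/7]
rounded: [58, 200, 110]


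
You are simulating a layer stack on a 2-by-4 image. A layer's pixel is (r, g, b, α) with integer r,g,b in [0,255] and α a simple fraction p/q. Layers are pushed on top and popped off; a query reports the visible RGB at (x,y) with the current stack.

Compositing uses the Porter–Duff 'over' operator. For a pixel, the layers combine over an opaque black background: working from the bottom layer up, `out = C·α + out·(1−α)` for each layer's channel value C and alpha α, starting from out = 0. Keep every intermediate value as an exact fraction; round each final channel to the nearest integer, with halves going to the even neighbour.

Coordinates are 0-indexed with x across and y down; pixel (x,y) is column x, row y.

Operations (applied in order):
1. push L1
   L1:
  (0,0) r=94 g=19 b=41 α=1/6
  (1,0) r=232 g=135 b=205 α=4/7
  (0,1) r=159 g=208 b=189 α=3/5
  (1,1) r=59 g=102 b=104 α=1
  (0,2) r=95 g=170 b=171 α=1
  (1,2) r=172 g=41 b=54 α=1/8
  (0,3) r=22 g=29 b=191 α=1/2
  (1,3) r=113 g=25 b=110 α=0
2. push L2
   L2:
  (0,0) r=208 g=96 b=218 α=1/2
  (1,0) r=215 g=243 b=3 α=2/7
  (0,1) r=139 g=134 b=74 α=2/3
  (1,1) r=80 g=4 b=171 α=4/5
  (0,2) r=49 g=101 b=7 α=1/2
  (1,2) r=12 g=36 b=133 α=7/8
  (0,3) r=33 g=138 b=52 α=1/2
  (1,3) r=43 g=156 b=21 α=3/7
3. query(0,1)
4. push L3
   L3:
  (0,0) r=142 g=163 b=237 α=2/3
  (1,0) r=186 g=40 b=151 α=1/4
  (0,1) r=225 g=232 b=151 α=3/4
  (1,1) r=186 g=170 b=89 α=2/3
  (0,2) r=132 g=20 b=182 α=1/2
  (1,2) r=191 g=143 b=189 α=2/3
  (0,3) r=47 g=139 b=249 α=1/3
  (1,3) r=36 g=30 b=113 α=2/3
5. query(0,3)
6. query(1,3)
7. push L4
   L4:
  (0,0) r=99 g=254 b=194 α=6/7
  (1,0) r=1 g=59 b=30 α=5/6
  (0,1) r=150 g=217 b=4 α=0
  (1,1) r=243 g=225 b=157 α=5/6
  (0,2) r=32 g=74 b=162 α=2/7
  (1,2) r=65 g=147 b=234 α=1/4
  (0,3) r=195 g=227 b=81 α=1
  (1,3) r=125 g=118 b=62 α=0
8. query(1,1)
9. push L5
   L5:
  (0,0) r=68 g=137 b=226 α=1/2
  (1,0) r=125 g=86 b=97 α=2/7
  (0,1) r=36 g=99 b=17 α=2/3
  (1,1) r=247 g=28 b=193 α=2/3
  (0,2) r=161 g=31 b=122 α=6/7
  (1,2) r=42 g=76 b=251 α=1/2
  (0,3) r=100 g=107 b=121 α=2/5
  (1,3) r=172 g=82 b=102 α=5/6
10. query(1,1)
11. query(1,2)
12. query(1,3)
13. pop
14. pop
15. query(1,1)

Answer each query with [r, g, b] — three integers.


at x=0,y=1 over L1,L2:
after L1 α=3/5: [477/5, 624/5, 567/5]
after L2 α=2/3: [1867/15, 1964/15, 1307/15]
→ [124, 131, 87]

query (0,3) [L1,L2,L3] — begin 0,0,0
+L1 (α=1/2) → [11, 29/2, 191/2]
+L2 (α=1/2) → [22, 305/4, 295/4]
+L3 (α=1/3) → [91/3, 583/6, 793/6]
→ [30, 97, 132]

query (1,3) [L1,L2,L3] — begin 0,0,0
L1 α=0: [0, 0, 0]
L2 α=3/7: [129/7, 468/7, 9]
L3 α=2/3: [211/7, 296/7, 235/3]
rounded: [30, 42, 78]

query (1,1) [L1,L2,L3,L4] — begin 0,0,0
L1 α=1: [59, 102, 104]
L2 α=4/5: [379/5, 118/5, 788/5]
L3 α=2/3: [2239/15, 606/5, 1678/15]
L4 α=5/6: [10232/45, 2077/10, 13453/90]
= [227, 208, 149]

query (1,1) [L1,L2,L3,L4,L5] — begin 0,0,0
after L1 α=1: [59, 102, 104]
after L2 α=4/5: [379/5, 118/5, 788/5]
after L3 α=2/3: [2239/15, 606/5, 1678/15]
after L4 α=5/6: [10232/45, 2077/10, 13453/90]
after L5 α=2/3: [32462/135, 879/10, 48193/270]
rounded: [240, 88, 178]

query (1,2) [L1,L2,L3,L4,L5] — begin 0,0,0
L1 α=1/8: [43/2, 41/8, 27/4]
L2 α=7/8: [211/16, 2057/64, 3751/32]
L3 α=2/3: [6323/48, 6787/64, 15847/96]
L4 α=1/4: [7363/64, 29769/256, 23335/128]
L5 α=1/2: [10051/128, 49225/512, 55463/256]
= [79, 96, 217]

at x=1,y=3 over L1,L2,L3,L4,L5:
after L1 α=0: [0, 0, 0]
after L2 α=3/7: [129/7, 468/7, 9]
after L3 α=2/3: [211/7, 296/7, 235/3]
after L4 α=0: [211/7, 296/7, 235/3]
after L5 α=5/6: [2077/14, 1583/21, 1765/18]
→ [148, 75, 98]

(1,1) stack=L1,L2,L3; from [0,0,0]:
L1 α=1: [59, 102, 104]
L2 α=4/5: [379/5, 118/5, 788/5]
L3 α=2/3: [2239/15, 606/5, 1678/15]
rounded: [149, 121, 112]


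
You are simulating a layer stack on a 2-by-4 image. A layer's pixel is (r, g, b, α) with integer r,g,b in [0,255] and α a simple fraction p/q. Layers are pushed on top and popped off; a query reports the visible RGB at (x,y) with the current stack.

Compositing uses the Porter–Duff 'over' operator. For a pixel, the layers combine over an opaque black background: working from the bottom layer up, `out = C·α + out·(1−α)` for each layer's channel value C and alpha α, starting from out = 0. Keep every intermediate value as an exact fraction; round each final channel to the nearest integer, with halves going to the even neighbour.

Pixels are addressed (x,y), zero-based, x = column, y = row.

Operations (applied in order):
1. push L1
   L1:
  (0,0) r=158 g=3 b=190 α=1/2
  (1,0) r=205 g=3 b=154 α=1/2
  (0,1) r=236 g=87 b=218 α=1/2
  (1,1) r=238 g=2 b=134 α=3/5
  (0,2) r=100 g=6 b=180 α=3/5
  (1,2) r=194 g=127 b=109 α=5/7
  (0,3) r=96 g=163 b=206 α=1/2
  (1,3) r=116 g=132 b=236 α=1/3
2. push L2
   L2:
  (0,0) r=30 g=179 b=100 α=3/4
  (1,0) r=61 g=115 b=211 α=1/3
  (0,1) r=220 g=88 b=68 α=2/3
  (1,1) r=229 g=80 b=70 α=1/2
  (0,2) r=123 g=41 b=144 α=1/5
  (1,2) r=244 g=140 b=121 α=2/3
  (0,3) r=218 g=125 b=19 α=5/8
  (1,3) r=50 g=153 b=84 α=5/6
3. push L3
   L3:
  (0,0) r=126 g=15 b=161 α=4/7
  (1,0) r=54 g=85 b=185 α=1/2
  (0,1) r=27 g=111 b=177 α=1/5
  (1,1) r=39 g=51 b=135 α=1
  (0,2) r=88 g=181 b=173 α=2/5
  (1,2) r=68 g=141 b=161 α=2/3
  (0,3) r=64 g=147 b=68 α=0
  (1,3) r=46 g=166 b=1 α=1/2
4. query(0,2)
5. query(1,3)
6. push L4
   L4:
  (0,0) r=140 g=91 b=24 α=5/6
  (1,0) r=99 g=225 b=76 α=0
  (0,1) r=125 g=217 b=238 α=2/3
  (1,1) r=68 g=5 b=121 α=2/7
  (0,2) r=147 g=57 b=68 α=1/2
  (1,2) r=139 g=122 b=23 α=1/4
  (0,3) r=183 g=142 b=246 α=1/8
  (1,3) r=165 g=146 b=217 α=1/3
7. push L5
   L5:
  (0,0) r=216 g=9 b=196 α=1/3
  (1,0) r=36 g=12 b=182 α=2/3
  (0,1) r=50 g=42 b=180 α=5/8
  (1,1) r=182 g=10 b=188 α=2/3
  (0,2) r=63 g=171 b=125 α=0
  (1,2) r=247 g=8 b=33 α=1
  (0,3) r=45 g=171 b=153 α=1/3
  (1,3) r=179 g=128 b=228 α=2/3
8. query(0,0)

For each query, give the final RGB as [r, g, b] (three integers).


(0,2) stack=L1,L2,L3; from [0,0,0]:
after L1 α=3/5: [60, 18/5, 108]
after L2 α=1/5: [363/5, 277/25, 576/5]
after L3 α=2/5: [1969/25, 9881/125, 3458/25]
= [79, 79, 138]

at x=1,y=3 over L1,L2,L3:
after L1 α=1/3: [116/3, 44, 236/3]
after L2 α=5/6: [433/9, 809/6, 748/9]
after L3 α=1/2: [847/18, 1805/12, 757/18]
= [47, 150, 42]

(0,0) stack=L1,L2,L3,L4,L5; from [0,0,0]:
L1 α=1/2: [79, 3/2, 95]
L2 α=3/4: [169/4, 1077/8, 395/4]
L3 α=4/7: [2523/28, 3711/56, 3761/28]
L4 α=5/6: [22123/168, 29191/336, 7121/168]
L5 α=1/3: [40267/252, 30703/504, 23585/252]
rounded: [160, 61, 94]


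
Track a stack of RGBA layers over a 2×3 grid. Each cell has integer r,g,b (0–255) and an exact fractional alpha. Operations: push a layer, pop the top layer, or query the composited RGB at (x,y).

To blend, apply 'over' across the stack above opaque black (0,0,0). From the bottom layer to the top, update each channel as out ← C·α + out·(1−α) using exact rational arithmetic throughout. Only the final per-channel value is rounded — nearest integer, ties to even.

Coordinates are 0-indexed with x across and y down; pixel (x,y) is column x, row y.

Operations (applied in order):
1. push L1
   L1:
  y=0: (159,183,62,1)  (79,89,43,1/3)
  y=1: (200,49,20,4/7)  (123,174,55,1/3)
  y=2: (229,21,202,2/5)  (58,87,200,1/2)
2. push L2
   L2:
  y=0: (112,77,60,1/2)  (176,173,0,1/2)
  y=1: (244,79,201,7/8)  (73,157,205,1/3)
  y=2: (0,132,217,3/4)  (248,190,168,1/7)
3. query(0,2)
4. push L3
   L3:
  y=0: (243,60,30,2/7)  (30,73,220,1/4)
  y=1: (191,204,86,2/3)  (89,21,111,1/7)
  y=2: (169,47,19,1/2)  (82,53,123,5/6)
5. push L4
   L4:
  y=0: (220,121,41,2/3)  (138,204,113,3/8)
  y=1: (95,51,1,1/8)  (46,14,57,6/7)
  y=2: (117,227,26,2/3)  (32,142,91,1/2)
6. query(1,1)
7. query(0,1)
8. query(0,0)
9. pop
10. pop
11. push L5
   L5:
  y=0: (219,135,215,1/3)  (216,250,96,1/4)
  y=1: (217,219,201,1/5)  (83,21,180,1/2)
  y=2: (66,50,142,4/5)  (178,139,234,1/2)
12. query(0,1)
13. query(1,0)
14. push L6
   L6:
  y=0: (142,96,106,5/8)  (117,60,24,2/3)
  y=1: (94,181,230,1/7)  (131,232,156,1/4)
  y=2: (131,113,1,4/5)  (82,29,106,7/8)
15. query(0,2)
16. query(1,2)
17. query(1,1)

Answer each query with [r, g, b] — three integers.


query (0,2) [L1,L2] — begin 0,0,0
after L1 α=2/5: [458/5, 42/5, 404/5]
after L2 α=3/4: [229/10, 1011/10, 3659/20]
= [23, 101, 183]

query (1,1) [L1,L2,L3,L4] — begin 0,0,0
L1 α=1/3: [41, 58, 55/3]
L2 α=1/3: [155/3, 91, 725/9]
L3 α=1/7: [57, 81, 1783/21]
L4 α=6/7: [333/7, 165/7, 8965/147]
rounded: [48, 24, 61]

(0,1) stack=L1,L2,L3,L4; from [0,0,0]:
L1 α=4/7: [800/7, 28, 80/7]
L2 α=7/8: [3189/14, 581/8, 9929/56]
L3 α=2/3: [8537/42, 3845/24, 19561/168]
L4 α=1/8: [9107/48, 28139/192, 19585/192]
rounded: [190, 147, 102]

(0,0) stack=L1,L2,L3,L4; from [0,0,0]:
L1 α=1: [159, 183, 62]
L2 α=1/2: [271/2, 130, 61]
L3 α=2/7: [2327/14, 110, 365/7]
L4 α=2/3: [2829/14, 352/3, 313/7]
= [202, 117, 45]

at x=0,y=1 over L1,L2,L5:
+L1 (α=4/7) → [800/7, 28, 80/7]
+L2 (α=7/8) → [3189/14, 581/8, 9929/56]
+L5 (α=1/5) → [7897/35, 1019/10, 12743/70]
→ [226, 102, 182]

at x=1,y=0 over L1,L2,L5:
+L1 (α=1/3) → [79/3, 89/3, 43/3]
+L2 (α=1/2) → [607/6, 304/3, 43/6]
+L5 (α=1/4) → [1039/8, 277/2, 235/8]
= [130, 138, 29]

query (0,2) [L1,L2,L5,L6] — begin 0,0,0
after L1 α=2/5: [458/5, 42/5, 404/5]
after L2 α=3/4: [229/10, 1011/10, 3659/20]
after L5 α=4/5: [2869/50, 3011/50, 15019/100]
after L6 α=4/5: [29069/250, 25611/250, 15419/500]
= [116, 102, 31]

(1,2) stack=L1,L2,L5,L6; from [0,0,0]:
+L1 (α=1/2) → [29, 87/2, 100]
+L2 (α=1/7) → [422/7, 451/7, 768/7]
+L5 (α=1/2) → [834/7, 712/7, 1203/7]
+L6 (α=7/8) → [1213/14, 2133/56, 6397/56]
→ [87, 38, 114]

query (1,1) [L1,L2,L5,L6] — begin 0,0,0
after L1 α=1/3: [41, 58, 55/3]
after L2 α=1/3: [155/3, 91, 725/9]
after L5 α=1/2: [202/3, 56, 2345/18]
after L6 α=1/4: [333/4, 100, 3281/24]
= [83, 100, 137]


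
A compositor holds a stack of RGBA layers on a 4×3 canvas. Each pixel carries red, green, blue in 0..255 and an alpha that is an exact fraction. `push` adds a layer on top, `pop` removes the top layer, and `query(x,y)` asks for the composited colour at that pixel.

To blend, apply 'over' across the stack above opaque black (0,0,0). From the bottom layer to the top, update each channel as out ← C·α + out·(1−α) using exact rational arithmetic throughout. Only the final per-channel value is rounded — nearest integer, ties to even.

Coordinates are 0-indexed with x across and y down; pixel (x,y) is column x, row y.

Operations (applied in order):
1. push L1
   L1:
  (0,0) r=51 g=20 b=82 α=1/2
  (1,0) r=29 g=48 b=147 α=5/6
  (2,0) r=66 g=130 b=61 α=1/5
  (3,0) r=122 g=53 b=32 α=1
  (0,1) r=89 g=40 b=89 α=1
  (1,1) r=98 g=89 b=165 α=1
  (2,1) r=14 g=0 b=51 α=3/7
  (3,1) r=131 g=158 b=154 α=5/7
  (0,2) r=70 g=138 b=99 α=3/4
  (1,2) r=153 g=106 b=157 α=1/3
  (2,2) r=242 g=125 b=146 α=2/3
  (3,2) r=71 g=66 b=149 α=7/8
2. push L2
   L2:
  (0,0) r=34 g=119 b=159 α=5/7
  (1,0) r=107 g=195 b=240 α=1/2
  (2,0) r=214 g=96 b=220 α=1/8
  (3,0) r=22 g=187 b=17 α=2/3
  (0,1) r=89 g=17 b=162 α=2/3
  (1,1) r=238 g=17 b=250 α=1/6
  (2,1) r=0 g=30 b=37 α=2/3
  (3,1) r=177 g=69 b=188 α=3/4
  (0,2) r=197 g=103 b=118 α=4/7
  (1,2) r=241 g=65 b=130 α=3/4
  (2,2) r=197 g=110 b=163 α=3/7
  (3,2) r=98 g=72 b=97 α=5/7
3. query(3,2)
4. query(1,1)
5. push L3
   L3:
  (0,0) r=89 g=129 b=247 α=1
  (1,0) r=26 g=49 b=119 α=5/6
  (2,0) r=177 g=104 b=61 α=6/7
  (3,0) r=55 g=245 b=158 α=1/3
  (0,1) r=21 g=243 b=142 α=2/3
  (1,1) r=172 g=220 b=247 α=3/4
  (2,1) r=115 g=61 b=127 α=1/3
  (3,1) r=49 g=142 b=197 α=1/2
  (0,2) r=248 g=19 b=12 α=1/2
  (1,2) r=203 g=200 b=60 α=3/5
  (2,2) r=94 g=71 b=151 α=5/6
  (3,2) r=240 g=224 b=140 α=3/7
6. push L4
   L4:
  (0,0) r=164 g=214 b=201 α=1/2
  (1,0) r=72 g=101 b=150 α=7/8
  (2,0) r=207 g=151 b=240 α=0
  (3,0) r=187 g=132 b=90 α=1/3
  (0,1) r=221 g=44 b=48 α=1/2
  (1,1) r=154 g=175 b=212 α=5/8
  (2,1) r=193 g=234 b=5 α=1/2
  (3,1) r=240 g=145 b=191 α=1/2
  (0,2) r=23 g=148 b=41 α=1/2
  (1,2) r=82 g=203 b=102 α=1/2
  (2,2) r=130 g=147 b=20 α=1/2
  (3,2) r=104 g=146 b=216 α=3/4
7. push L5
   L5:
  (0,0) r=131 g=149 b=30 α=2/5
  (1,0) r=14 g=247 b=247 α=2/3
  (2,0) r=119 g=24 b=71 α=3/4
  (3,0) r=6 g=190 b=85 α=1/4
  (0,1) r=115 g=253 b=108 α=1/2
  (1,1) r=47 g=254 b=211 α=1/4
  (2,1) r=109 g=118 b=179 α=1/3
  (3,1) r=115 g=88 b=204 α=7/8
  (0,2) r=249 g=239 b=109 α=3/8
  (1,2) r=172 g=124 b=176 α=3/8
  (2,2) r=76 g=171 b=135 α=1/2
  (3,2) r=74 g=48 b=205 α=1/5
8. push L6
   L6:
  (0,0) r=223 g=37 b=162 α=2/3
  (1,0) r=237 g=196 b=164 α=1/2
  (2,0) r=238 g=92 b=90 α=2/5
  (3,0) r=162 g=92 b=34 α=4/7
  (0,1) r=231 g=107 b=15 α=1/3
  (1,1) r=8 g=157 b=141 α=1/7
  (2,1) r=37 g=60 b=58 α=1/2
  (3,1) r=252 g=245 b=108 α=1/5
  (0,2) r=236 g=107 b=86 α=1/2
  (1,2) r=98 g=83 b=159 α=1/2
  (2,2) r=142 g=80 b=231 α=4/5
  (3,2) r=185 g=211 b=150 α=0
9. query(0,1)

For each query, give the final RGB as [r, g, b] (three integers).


(3,2) stack=L1,L2; from [0,0,0]:
+L1 (α=7/8) → [497/8, 231/4, 1043/8]
+L2 (α=5/7) → [351/4, 951/14, 2983/28]
= [88, 68, 107]

(1,1) stack=L1,L2; from [0,0,0]:
after L1 α=1: [98, 89, 165]
after L2 α=1/6: [364/3, 77, 1075/6]
→ [121, 77, 179]

at x=0,y=1 over L1,L2,L3,L4,L5,L6:
L1 α=1: [89, 40, 89]
L2 α=2/3: [89, 74/3, 413/3]
L3 α=2/3: [131/3, 1532/9, 1265/9]
L4 α=1/2: [397/3, 964/9, 1697/18]
L5 α=1/2: [371/3, 3241/18, 3641/36]
L6 α=1/3: [1435/9, 4204/27, 3911/54]
rounded: [159, 156, 72]


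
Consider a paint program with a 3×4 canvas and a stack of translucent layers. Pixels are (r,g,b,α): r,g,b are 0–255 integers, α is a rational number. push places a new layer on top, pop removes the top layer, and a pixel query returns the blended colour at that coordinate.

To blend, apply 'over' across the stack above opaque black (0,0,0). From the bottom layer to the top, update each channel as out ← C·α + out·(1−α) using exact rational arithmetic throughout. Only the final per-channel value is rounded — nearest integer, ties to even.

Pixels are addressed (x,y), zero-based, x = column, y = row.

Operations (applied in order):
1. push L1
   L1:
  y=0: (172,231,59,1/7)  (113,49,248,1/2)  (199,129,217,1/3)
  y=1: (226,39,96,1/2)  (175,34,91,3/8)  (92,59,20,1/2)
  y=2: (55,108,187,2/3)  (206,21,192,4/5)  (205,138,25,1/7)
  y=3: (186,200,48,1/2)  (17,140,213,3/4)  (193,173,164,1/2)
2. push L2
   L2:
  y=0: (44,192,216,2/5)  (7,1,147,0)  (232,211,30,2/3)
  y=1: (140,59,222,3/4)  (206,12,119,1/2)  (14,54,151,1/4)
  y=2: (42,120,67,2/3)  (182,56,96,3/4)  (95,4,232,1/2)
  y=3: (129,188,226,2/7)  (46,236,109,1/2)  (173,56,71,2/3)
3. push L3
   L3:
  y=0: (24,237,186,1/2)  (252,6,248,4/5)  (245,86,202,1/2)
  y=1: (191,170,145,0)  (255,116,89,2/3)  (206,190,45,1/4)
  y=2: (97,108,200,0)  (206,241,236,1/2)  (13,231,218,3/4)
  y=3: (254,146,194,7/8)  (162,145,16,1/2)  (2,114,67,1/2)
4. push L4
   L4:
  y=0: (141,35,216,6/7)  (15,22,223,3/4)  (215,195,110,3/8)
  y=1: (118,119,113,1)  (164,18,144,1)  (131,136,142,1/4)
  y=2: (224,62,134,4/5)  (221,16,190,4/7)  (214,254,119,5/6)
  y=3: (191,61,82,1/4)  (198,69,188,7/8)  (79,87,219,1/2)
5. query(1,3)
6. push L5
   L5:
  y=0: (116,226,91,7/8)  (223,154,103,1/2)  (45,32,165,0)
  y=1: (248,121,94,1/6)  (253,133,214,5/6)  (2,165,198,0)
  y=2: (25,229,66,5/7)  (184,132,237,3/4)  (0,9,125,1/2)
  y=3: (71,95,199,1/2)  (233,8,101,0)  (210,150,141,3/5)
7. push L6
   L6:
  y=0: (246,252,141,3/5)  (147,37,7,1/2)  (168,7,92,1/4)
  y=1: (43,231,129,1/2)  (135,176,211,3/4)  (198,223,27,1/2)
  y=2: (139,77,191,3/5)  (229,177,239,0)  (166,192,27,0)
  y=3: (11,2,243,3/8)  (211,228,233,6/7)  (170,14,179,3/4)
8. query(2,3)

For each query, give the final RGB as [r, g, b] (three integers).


at x=1,y=3 over L1,L2,L3,L4:
L1 α=3/4: [51/4, 105, 639/4]
L2 α=1/2: [235/8, 341/2, 1075/8]
L3 α=1/2: [1531/16, 631/4, 1203/16]
L4 α=7/8: [23707/128, 2563/32, 22259/128]
rounded: [185, 80, 174]

query (2,3) [L1,L2,L3,L4,L5,L6] — begin 0,0,0
L1 α=1/2: [193/2, 173/2, 82]
L2 α=2/3: [295/2, 397/6, 224/3]
L3 α=1/2: [299/4, 1081/12, 425/6]
L4 α=1/2: [615/8, 2125/24, 1739/12]
L5 α=3/5: [627/4, 1505/12, 4277/30]
L6 α=3/4: [2667/16, 2009/48, 20387/120]
= [167, 42, 170]


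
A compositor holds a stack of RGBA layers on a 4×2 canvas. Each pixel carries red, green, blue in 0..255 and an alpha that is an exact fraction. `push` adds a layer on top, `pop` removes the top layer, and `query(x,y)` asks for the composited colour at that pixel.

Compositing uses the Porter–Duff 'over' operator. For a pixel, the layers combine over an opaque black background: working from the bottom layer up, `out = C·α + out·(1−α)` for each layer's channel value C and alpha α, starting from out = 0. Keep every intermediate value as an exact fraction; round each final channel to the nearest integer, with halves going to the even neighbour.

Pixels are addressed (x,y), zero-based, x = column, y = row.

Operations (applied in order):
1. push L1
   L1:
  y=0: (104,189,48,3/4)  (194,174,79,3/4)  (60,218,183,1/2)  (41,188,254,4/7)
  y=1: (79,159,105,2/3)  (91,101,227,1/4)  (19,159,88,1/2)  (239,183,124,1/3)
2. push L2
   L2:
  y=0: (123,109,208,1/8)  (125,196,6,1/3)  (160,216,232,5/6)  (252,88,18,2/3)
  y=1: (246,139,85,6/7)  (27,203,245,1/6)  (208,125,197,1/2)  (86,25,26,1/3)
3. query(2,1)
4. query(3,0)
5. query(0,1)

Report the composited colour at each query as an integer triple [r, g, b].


at x=2,y=1 over L1,L2:
+L1 (α=1/2) → [19/2, 159/2, 44]
+L2 (α=1/2) → [435/4, 409/4, 241/2]
rounded: [109, 102, 120]

(3,0) stack=L1,L2; from [0,0,0]:
L1 α=4/7: [164/7, 752/7, 1016/7]
L2 α=2/3: [3692/21, 1984/21, 1268/21]
= [176, 94, 60]

at x=0,y=1 over L1,L2:
after L1 α=2/3: [158/3, 106, 70]
after L2 α=6/7: [4586/21, 940/7, 580/7]
→ [218, 134, 83]


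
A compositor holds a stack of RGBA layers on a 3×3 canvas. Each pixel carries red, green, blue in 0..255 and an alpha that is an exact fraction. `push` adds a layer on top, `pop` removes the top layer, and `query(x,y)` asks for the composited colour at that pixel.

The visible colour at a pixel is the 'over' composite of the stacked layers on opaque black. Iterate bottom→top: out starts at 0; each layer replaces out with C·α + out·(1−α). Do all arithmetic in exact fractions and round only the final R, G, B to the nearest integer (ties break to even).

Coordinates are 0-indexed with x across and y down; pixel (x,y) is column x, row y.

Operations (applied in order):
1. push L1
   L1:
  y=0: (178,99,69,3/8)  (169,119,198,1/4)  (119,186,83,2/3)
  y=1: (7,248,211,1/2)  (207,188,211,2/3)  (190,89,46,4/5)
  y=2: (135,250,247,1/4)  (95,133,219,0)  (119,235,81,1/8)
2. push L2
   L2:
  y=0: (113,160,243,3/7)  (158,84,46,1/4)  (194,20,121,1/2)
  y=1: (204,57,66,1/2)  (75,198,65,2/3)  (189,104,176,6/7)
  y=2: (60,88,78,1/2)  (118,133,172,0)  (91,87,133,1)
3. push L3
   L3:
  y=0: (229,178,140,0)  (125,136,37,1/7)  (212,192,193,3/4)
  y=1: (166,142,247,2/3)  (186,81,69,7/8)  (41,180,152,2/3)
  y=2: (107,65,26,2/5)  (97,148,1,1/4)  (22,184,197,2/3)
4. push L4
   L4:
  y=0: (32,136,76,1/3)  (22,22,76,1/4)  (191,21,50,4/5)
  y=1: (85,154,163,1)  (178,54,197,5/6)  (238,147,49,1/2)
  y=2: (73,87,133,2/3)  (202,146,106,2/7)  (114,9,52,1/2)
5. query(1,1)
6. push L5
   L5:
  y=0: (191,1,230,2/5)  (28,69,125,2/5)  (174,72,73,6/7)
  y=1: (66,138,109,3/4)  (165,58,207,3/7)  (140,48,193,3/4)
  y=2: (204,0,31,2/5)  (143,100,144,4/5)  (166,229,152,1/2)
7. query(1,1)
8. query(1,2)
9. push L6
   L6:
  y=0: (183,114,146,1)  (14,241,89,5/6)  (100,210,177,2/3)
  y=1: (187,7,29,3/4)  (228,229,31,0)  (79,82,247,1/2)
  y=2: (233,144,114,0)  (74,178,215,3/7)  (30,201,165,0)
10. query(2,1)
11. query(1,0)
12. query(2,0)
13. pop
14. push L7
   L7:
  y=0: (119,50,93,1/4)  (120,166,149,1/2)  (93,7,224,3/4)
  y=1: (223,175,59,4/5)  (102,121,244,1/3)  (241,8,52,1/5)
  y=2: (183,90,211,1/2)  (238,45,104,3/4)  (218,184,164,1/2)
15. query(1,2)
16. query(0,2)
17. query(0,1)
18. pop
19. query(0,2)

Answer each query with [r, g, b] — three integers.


query (1,1) [L1,L2,L3,L4] — begin 0,0,0
L1 α=2/3: [138, 376/3, 422/3]
L2 α=2/3: [96, 1564/9, 812/9]
L3 α=7/8: [699/4, 6667/72, 5159/72]
L4 α=5/6: [4259/24, 26107/432, 76079/432]
= [177, 60, 176]

at x=1,y=1 over L1,L2,L3,L4,L5:
+L1 (α=2/3) → [138, 376/3, 422/3]
+L2 (α=2/3) → [96, 1564/9, 812/9]
+L3 (α=7/8) → [699/4, 6667/72, 5159/72]
+L4 (α=5/6) → [4259/24, 26107/432, 76079/432]
+L5 (α=3/7) → [7229/42, 44899/756, 143147/756]
rounded: [172, 59, 189]

(1,2) stack=L1,L2,L3,L4,L5; from [0,0,0]:
L1 α=0: [0, 0, 0]
L2 α=0: [0, 0, 0]
L3 α=1/4: [97/4, 37, 1/4]
L4 α=2/7: [2101/28, 477/7, 853/28]
L5 α=4/5: [18117/140, 3277/35, 16981/140]
rounded: [129, 94, 121]

(2,1) stack=L1,L2,L3,L4,L5,L6; from [0,0,0]:
after L1 α=4/5: [152, 356/5, 184/5]
after L2 α=6/7: [1286/7, 3476/35, 5464/35]
after L3 α=2/3: [620/7, 16076/105, 5368/35]
after L4 α=1/2: [1143/7, 31511/210, 7083/70]
after L5 α=3/4: [4083/28, 61751/840, 47613/280]
after L6 α=1/2: [6295/56, 130631/1680, 116773/560]
= [112, 78, 209]

query (1,0) [L1,L2,L3,L4,L5,L6] — begin 0,0,0
after L1 α=1/4: [169/4, 119/4, 99/2]
after L2 α=1/4: [1139/16, 693/16, 389/8]
after L3 α=1/7: [631/8, 3167/56, 1315/28]
after L4 α=1/4: [2069/32, 10733/224, 6073/112]
after L5 α=2/5: [7999/160, 63111/1120, 46219/560]
after L6 α=5/6: [19199/960, 1412711/6720, 98473/1120]
→ [20, 210, 88]

(2,0) stack=L1,L2,L3,L4,L5,L6; from [0,0,0]:
+L1 (α=2/3) → [238/3, 124, 166/3]
+L2 (α=1/2) → [410/3, 72, 529/6]
+L3 (α=3/4) → [1159/6, 162, 4003/24]
+L4 (α=4/5) → [5743/30, 246/5, 8803/120]
+L5 (α=6/7) → [37063/210, 2406/35, 61363/840]
+L6 (α=2/3) → [79063/630, 5702/35, 358723/2520]
= [125, 163, 142]

at x=1,y=2 over L1,L2,L3,L4,L5,L7:
L1 α=0: [0, 0, 0]
L2 α=0: [0, 0, 0]
L3 α=1/4: [97/4, 37, 1/4]
L4 α=2/7: [2101/28, 477/7, 853/28]
L5 α=4/5: [18117/140, 3277/35, 16981/140]
L7 α=3/4: [118077/560, 4001/70, 60661/560]
rounded: [211, 57, 108]

(0,2) stack=L1,L2,L3,L4,L5,L7; from [0,0,0]:
L1 α=1/4: [135/4, 125/2, 247/4]
L2 α=1/2: [375/8, 301/4, 559/8]
L3 α=2/5: [2837/40, 1423/20, 2093/40]
L4 α=2/3: [8677/120, 4903/60, 12733/120]
L5 α=2/5: [24997/200, 4903/100, 15213/200]
L7 α=1/2: [61597/400, 13903/200, 57413/400]
rounded: [154, 70, 144]

(0,1) stack=L1,L2,L3,L4,L5,L7; from [0,0,0]:
L1 α=1/2: [7/2, 124, 211/2]
L2 α=1/2: [415/4, 181/2, 343/4]
L3 α=2/3: [581/4, 749/6, 773/4]
L4 α=1: [85, 154, 163]
L5 α=3/4: [283/4, 142, 245/2]
L7 α=4/5: [3851/20, 842/5, 717/10]
→ [193, 168, 72]

at x=0,y=2 over L1,L2,L3,L4,L5:
L1 α=1/4: [135/4, 125/2, 247/4]
L2 α=1/2: [375/8, 301/4, 559/8]
L3 α=2/5: [2837/40, 1423/20, 2093/40]
L4 α=2/3: [8677/120, 4903/60, 12733/120]
L5 α=2/5: [24997/200, 4903/100, 15213/200]
→ [125, 49, 76]


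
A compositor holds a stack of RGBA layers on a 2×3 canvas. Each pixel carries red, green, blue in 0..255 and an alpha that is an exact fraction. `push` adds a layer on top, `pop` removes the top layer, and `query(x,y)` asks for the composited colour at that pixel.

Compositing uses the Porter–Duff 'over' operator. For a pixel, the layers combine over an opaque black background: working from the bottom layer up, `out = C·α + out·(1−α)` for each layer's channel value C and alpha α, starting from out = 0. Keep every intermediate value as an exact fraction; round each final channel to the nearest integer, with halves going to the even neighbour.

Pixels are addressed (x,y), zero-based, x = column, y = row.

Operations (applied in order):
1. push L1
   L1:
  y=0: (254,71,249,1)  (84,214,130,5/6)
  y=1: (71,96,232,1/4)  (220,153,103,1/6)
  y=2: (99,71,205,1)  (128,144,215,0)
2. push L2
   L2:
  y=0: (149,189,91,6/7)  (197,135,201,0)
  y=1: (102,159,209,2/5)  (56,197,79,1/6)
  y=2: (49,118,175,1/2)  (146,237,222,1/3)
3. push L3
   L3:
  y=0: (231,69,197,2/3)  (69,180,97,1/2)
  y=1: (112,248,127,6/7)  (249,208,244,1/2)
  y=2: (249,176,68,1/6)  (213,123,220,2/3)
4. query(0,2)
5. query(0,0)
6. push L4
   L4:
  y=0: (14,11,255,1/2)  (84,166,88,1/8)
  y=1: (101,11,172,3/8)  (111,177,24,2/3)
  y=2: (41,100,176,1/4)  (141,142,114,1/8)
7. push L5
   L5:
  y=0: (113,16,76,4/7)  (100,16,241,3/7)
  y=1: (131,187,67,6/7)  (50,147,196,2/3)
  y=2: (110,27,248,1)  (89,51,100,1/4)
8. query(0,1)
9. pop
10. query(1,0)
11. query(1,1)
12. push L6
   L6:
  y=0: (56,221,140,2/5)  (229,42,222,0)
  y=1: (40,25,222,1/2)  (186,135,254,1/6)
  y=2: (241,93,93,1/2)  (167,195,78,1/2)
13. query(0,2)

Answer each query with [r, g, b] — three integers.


(0,2) stack=L1,L2,L3; from [0,0,0]:
+L1 (α=1) → [99, 71, 205]
+L2 (α=1/2) → [74, 189/2, 190]
+L3 (α=1/6) → [619/6, 1297/12, 509/3]
rounded: [103, 108, 170]

(0,0) stack=L1,L2,L3; from [0,0,0]:
+L1 (α=1) → [254, 71, 249]
+L2 (α=6/7) → [164, 1205/7, 795/7]
+L3 (α=2/3) → [626/3, 2171/21, 3553/21]
= [209, 103, 169]

(0,1) stack=L1,L2,L3,L4,L5; from [0,0,0]:
after L1 α=1/4: [71/4, 24, 58]
after L2 α=2/5: [1029/20, 78, 592/5]
after L3 α=6/7: [2067/20, 1566/7, 4402/35]
after L4 α=3/8: [3279/32, 8061/56, 4007/28]
after L5 α=6/7: [28431/224, 70893/392, 15263/196]
→ [127, 181, 78]

at x=1,y=0 over L1,L2,L3,L4:
after L1 α=5/6: [70, 535/3, 325/3]
after L2 α=0: [70, 535/3, 325/3]
after L3 α=1/2: [139/2, 1075/6, 308/3]
after L4 α=1/8: [1141/16, 8521/48, 605/6]
→ [71, 178, 101]

(1,1) stack=L1,L2,L3,L4; from [0,0,0]:
+L1 (α=1/6) → [110/3, 51/2, 103/6]
+L2 (α=1/6) → [359/9, 649/12, 989/36]
+L3 (α=1/2) → [1300/9, 3145/24, 9773/72]
+L4 (α=2/3) → [3298/27, 11641/72, 13229/216]
→ [122, 162, 61]

query (0,2) [L1,L2,L3,L4,L6] — begin 0,0,0
L1 α=1: [99, 71, 205]
L2 α=1/2: [74, 189/2, 190]
L3 α=1/6: [619/6, 1297/12, 509/3]
L4 α=1/4: [701/8, 1697/16, 685/4]
L6 α=1/2: [2629/16, 3185/32, 1057/8]
→ [164, 100, 132]


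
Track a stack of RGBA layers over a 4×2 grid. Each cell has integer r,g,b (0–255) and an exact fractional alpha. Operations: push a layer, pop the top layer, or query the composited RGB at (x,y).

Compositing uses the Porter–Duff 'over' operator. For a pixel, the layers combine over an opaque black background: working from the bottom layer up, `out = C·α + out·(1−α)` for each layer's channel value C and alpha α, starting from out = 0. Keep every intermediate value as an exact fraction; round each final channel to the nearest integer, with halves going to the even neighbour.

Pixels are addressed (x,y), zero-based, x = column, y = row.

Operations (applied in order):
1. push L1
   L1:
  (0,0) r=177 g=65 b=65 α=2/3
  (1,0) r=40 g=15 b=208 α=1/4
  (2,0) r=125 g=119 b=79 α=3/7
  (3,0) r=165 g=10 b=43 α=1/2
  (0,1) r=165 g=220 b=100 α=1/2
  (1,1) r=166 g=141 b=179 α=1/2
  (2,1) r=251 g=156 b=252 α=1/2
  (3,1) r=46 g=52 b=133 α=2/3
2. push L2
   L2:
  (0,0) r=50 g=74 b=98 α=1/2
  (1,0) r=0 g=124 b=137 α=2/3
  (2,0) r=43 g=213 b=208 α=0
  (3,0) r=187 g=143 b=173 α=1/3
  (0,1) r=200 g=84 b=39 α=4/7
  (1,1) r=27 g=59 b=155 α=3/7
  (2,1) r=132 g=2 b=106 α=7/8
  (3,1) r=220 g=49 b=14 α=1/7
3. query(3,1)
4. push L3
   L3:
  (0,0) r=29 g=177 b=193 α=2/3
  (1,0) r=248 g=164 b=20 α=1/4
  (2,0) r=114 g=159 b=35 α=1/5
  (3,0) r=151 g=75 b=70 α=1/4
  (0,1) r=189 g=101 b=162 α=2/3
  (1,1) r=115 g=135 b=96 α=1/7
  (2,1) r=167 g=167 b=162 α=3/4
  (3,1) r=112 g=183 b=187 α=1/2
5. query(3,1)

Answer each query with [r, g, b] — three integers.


query (3,1) [L1,L2] — begin 0,0,0
+L1 (α=2/3) → [92/3, 104/3, 266/3]
+L2 (α=1/7) → [404/7, 257/7, 78]
→ [58, 37, 78]

(3,1) stack=L1,L2,L3; from [0,0,0]:
L1 α=2/3: [92/3, 104/3, 266/3]
L2 α=1/7: [404/7, 257/7, 78]
L3 α=1/2: [594/7, 769/7, 265/2]
→ [85, 110, 132]
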